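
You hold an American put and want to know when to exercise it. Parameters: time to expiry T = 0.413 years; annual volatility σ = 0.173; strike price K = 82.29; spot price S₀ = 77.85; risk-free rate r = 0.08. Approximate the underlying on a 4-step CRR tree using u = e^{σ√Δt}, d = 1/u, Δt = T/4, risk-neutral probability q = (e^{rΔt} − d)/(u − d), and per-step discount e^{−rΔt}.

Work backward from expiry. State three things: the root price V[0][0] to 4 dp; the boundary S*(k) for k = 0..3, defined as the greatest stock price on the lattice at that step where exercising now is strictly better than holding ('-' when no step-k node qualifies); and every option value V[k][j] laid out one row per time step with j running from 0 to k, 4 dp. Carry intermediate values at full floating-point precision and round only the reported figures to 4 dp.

params: Δt=0.10325 u=1.05716 d=0.94593 q=0.56067 e^(-rΔt)=0.99177
t_4 payoffs: 19.9610 12.6315 4.4400 0.0000 0.0000
t_3: node(3,0) S=65.8919 payoff=16.3981 vs cont=15.7212 → 16.3981 [stop]  node(3,1) S=73.6405 payoff=8.6495 vs cont=7.9726 → 8.6495 [stop]  node(3,2) S=82.3002 payoff=0.0000 vs cont=1.9346 → 1.9346 [wait]  node(3,3) S=91.9782 payoff=0.0000 vs cont=0.0000 → 0.0000 [wait]  ⇒ S*(3)=73.6405
t_2: node(2,0) S=69.6585 payoff=12.6315 vs cont=11.9545 → 12.6315 [stop]  node(2,1) S=77.8500 payoff=4.4400 vs cont=4.8445 → 4.8445 [wait]  node(2,2) S=87.0047 payoff=0.0000 vs cont=0.8429 → 0.8429 [wait]  ⇒ S*(2)=69.6585
t_1: node(1,0) S=73.6405 payoff=8.6495 vs cont=8.1975 → 8.6495 [stop]  node(1,1) S=82.3002 payoff=0.0000 vs cont=2.5795 → 2.5795 [wait]  ⇒ S*(1)=73.6405
t_0: node(0,0) S=77.8500 payoff=4.4400 vs cont=5.2031 → 5.2031 [wait]  ⇒ S*(0)=-

price = 5.2031
boundary = - 73.6405 69.6585 73.6405
tree:
5.2031
8.6495 2.5795
12.6315 4.8445 0.8429
16.3981 8.6495 1.9346 0.0000
19.9610 12.6315 4.4400 0.0000 0.0000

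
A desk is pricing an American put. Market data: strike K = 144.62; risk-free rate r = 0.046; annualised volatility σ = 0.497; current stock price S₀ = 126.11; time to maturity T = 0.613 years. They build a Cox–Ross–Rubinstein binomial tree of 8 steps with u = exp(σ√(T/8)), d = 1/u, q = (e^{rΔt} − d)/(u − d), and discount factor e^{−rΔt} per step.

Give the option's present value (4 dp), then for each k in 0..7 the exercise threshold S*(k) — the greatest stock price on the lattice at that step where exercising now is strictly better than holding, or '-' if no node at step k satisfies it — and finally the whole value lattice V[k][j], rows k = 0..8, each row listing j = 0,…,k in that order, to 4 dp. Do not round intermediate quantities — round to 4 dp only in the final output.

Δt=0.07662, u=1.14749, d=0.87147, q=0.47845, disc=e^(-rΔt)=0.99648
k=8 terminal: V=max(K-S,0) → 102.6670 89.3793 71.8829 48.8449 18.5100 0.0000 0.0000 0.0000 0.0000
k=7: j=0 S=48.1406 intr=96.4794 cont=95.9706 V=96.4794[EX]; j=1 S=63.3881 intr=81.2319 cont=80.7230 V=81.2319[EX]; j=2 S=83.4650 intr=61.1550 cont=60.6461 V=61.1550[EX]; j=3 S=109.9009 intr=34.7191 cont=34.2103 V=34.7191[EX]; j=4 S=144.7098 intr=0.0000 cont=9.6199 V=9.6199[hold]; j=5 S=190.5437 intr=0.0000 cont=0.0000 V=0.0000[hold]; j=6 S=250.8946 intr=0.0000 cont=0.0000 V=0.0000[hold]; j=7 S=330.3604 intr=0.0000 cont=0.0000 V=0.0000[hold]  S*(7)=109.9009
k=6: j=0 S=55.2407 intr=89.3793 cont=88.8704 V=89.3793[EX]; j=1 S=72.7371 intr=71.8829 cont=71.3740 V=71.8829[EX]; j=2 S=95.7751 intr=48.8449 cont=48.3360 V=48.8449[EX]; j=3 S=126.1100 intr=18.5100 cont=22.6304 V=22.6304[hold]; j=4 S=166.0528 intr=0.0000 cont=4.9996 V=4.9996[hold]; j=5 S=218.6467 intr=0.0000 cont=0.0000 V=0.0000[hold]; j=6 S=287.8987 intr=0.0000 cont=0.0000 V=0.0000[hold]  S*(6)=95.7751
k=5: j=0 S=63.3881 intr=81.2319 cont=80.7230 V=81.2319[EX]; j=1 S=83.4650 intr=61.1550 cont=60.6461 V=61.1550[EX]; j=2 S=109.9009 intr=34.7191 cont=36.1748 V=36.1748[hold]; j=3 S=144.7098 intr=0.0000 cont=14.1449 V=14.1449[hold]; j=4 S=190.5437 intr=0.0000 cont=2.5983 V=2.5983[hold]; j=5 S=250.8946 intr=0.0000 cont=0.0000 V=0.0000[hold]  S*(5)=83.4650
k=4: j=0 S=72.7371 intr=71.8829 cont=71.3740 V=71.8829[EX]; j=1 S=95.7751 intr=48.8449 cont=49.0300 V=49.0300[hold]; j=2 S=126.1100 intr=18.5100 cont=25.5443 V=25.5443[hold]; j=3 S=166.0528 intr=0.0000 cont=8.5901 V=8.5901[hold]; j=4 S=218.6467 intr=0.0000 cont=1.3504 V=1.3504[hold]  S*(4)=72.7371
k=3: j=0 S=83.4650 intr=61.1550 cont=60.7344 V=61.1550[EX]; j=1 S=109.9009 intr=34.7191 cont=37.6602 V=37.6602[hold]; j=2 S=144.7098 intr=0.0000 cont=17.3712 V=17.3712[hold]; j=3 S=190.5437 intr=0.0000 cont=5.1082 V=5.1082[hold]  S*(3)=83.4650
k=2: j=0 S=95.7751 intr=48.8449 cont=49.7382 V=49.7382[hold]; j=1 S=126.1100 intr=18.5100 cont=27.8545 V=27.8545[hold]; j=2 S=166.0528 intr=0.0000 cont=11.4635 V=11.4635[hold]  S*(2)=-
k=1: j=0 S=109.9009 intr=34.7191 cont=39.1298 V=39.1298[hold]; j=1 S=144.7098 intr=0.0000 cont=19.9418 V=19.9418[hold]  S*(1)=-
k=0: j=0 S=126.1100 intr=18.5100 cont=29.8438 V=29.8438[hold]  S*(0)=-

price = 29.8438
boundary = - - - 83.4650 72.7371 83.4650 95.7751 109.9009
tree:
29.8438
39.1298 19.9418
49.7382 27.8545 11.4635
61.1550 37.6602 17.3712 5.1082
71.8829 49.0300 25.5443 8.5901 1.3504
81.2319 61.1550 36.1748 14.1449 2.5983 0.0000
89.3793 71.8829 48.8449 22.6304 4.9996 0.0000 0.0000
96.4794 81.2319 61.1550 34.7191 9.6199 0.0000 0.0000 0.0000
102.6670 89.3793 71.8829 48.8449 18.5100 0.0000 0.0000 0.0000 0.0000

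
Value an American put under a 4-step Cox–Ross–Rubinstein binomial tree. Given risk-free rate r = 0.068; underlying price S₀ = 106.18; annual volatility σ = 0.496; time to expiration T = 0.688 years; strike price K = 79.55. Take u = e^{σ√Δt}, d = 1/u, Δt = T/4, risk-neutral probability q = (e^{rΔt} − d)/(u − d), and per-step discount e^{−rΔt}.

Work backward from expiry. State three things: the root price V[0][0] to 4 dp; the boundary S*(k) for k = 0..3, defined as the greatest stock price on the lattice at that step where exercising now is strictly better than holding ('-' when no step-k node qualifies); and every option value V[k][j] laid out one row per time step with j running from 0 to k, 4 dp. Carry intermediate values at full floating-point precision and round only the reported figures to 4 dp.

price = 4.8658
boundary = - - - 57.2839
tree:
4.8658
8.2593 1.2673
13.7445 2.4523 0.0000
22.2661 4.7455 0.0000 0.0000
32.9168 9.1830 0.0000 0.0000 0.0000

params: Δt=0.17200 u=1.22839 d=0.81407 q=0.47715 e^(-rΔt)=0.98837
t_4 payoffs: 32.9168 9.1830 0.0000 0.0000 0.0000
t_3: node(3,0) S=57.2839 payoff=22.2661 vs cont=21.3411 → 22.2661 [stop]  node(3,1) S=86.4382 payoff=0.0000 vs cont=4.7455 → 4.7455 [wait]  node(3,2) S=130.4306 payoff=0.0000 vs cont=0.0000 → 0.0000 [wait]  node(3,3) S=196.8127 payoff=0.0000 vs cont=0.0000 → 0.0000 [wait]  ⇒ S*(3)=57.2839
t_2: node(2,0) S=70.3670 payoff=9.1830 vs cont=13.7445 → 13.7445 [wait]  node(2,1) S=106.1800 payoff=0.0000 vs cont=2.4523 → 2.4523 [wait]  node(2,2) S=160.2198 payoff=0.0000 vs cont=0.0000 → 0.0000 [wait]  ⇒ S*(2)=-
t_1: node(1,0) S=86.4382 payoff=0.0000 vs cont=8.2593 → 8.2593 [wait]  node(1,1) S=130.4306 payoff=0.0000 vs cont=1.2673 → 1.2673 [wait]  ⇒ S*(1)=-
t_0: node(0,0) S=106.1800 payoff=0.0000 vs cont=4.8658 → 4.8658 [wait]  ⇒ S*(0)=-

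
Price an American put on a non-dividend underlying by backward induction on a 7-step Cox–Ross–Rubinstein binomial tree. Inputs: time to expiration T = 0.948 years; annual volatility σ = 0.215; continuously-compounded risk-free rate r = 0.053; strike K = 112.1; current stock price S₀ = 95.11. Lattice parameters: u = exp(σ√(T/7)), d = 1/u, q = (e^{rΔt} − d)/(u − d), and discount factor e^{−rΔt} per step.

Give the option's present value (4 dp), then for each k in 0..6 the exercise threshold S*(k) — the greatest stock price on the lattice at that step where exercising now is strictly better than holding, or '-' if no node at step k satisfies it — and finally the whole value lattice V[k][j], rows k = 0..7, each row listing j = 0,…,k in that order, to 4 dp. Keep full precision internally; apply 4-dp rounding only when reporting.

Δt=0.13543, u=1.08234, d=0.92393, q=0.52570, disc=e^(-rΔt)=0.99285
k=7 terminal: V=max(K-S,0) → 57.4371 48.0652 37.0863 24.2252 9.1591 0.0000 0.0000 0.0000
k=6: j=0 S=59.1636 intr=52.9364 cont=52.1347 V=52.9364[EX]; j=1 S=69.3072 intr=42.7928 cont=41.9911 V=42.7928[EX]; j=2 S=81.1899 intr=30.9101 cont=30.1083 V=30.9101[EX]; j=3 S=95.1100 intr=16.9900 cont=16.1883 V=16.9900[EX]; j=4 S=111.4167 intr=0.6833 cont=4.3130 V=4.3130[hold]; j=5 S=130.5191 intr=0.0000 cont=0.0000 V=0.0000[hold]; j=6 S=152.8966 intr=0.0000 cont=0.0000 V=0.0000[hold]  S*(6)=95.1100
k=5: j=0 S=64.0348 intr=48.0652 cont=47.2634 V=48.0652[EX]; j=1 S=75.0137 intr=37.0863 cont=36.2846 V=37.0863[EX]; j=2 S=87.8748 intr=24.2252 cont=23.4235 V=24.2252[EX]; j=3 S=102.9409 intr=9.1591 cont=10.2518 V=10.2518[hold]; j=4 S=120.5902 intr=0.0000 cont=2.0310 V=2.0310[hold]; j=5 S=141.2655 intr=0.0000 cont=0.0000 V=0.0000[hold]  S*(5)=87.8748
k=4: j=0 S=69.3072 intr=42.7928 cont=41.9911 V=42.7928[EX]; j=1 S=81.1899 intr=30.9101 cont=30.1083 V=30.9101[EX]; j=2 S=95.1100 intr=16.9900 cont=16.7586 V=16.9900[EX]; j=3 S=111.4167 intr=0.6833 cont=5.8877 V=5.8877[hold]; j=4 S=130.5191 intr=0.0000 cont=0.9564 V=0.9564[hold]  S*(4)=95.1100
k=3: j=0 S=75.0137 intr=37.0863 cont=36.2846 V=37.0863[EX]; j=1 S=87.8748 intr=24.2252 cont=23.4235 V=24.2252[EX]; j=2 S=102.9409 intr=9.1591 cont=11.0737 V=11.0737[hold]; j=3 S=120.5902 intr=0.0000 cont=3.2717 V=3.2717[hold]  S*(3)=87.8748
k=2: j=0 S=81.1899 intr=30.9101 cont=30.1083 V=30.9101[EX]; j=1 S=95.1100 intr=16.9900 cont=17.1876 V=17.1876[hold]; j=2 S=111.4167 intr=0.6833 cont=6.9223 V=6.9223[hold]  S*(2)=81.1899
k=1: j=0 S=87.8748 intr=24.2252 cont=23.5266 V=24.2252[EX]; j=1 S=102.9409 intr=9.1591 cont=11.7068 V=11.7068[hold]  S*(1)=87.8748
k=0: j=0 S=95.1100 intr=16.9900 cont=17.5180 V=17.5180[hold]  S*(0)=-

price = 17.5180
boundary = - 87.8748 81.1899 87.8748 95.1100 87.8748 95.1100
tree:
17.5180
24.2252 11.7068
30.9101 17.1876 6.9223
37.0863 24.2252 11.0737 3.2717
42.7928 30.9101 16.9900 5.8877 0.9564
48.0652 37.0863 24.2252 10.2518 2.0310 0.0000
52.9364 42.7928 30.9101 16.9900 4.3130 0.0000 0.0000
57.4371 48.0652 37.0863 24.2252 9.1591 0.0000 0.0000 0.0000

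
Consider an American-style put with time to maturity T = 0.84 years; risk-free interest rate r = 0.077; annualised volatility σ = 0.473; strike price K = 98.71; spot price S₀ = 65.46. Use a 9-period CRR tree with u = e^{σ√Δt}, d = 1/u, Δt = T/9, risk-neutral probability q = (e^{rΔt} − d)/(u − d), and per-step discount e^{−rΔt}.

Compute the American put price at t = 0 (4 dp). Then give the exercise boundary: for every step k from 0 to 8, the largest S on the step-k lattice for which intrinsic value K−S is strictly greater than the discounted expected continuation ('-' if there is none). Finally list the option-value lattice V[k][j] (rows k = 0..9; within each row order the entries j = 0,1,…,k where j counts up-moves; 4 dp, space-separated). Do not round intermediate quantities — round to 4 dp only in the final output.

Δt=0.09333, u=1.15547, d=0.86545, q=0.48881, disc=e^(-rΔt)=0.99284
k=9 terminal: V=max(K-S,0) → 80.8796 74.9046 66.9274 56.2769 42.0575 23.0732 0.0000 0.0000 0.0000 0.0000
k=8: j=0 S=20.6024 intr=78.1076 cont=77.4007 V=78.1076[EX]; j=1 S=27.5063 intr=71.2037 cont=70.4968 V=71.2037[EX]; j=2 S=36.7238 intr=61.9862 cont=61.2794 V=61.9862[EX]; j=3 S=49.0300 intr=49.6800 cont=48.9732 V=49.6800[EX]; j=4 S=65.4600 intr=33.2500 cont=32.5431 V=33.2500[EX]; j=5 S=87.3958 intr=11.3142 cont=11.7104 V=11.7104[hold]; j=6 S=116.6823 intr=0.0000 cont=0.0000 V=0.0000[hold]; j=7 S=155.7828 intr=0.0000 cont=0.0000 V=0.0000[hold]; j=8 S=207.9859 intr=0.0000 cont=0.0000 V=0.0000[hold]  S*(8)=65.4600
k=7: j=0 S=23.8054 intr=74.9046 cont=74.1978 V=74.9046[EX]; j=1 S=31.7826 intr=66.9274 cont=66.2205 V=66.9274[EX]; j=2 S=42.4331 intr=56.2769 cont=55.5701 V=56.2769[EX]; j=3 S=56.6525 intr=42.0575 cont=41.3507 V=42.0575[EX]; j=4 S=75.6368 intr=23.0732 cont=22.5586 V=23.0732[EX]; j=5 S=100.9829 intr=0.0000 cont=5.9434 V=5.9434[hold]; j=6 S=134.8224 intr=0.0000 cont=0.0000 V=0.0000[hold]; j=7 S=180.0017 intr=0.0000 cont=0.0000 V=0.0000[hold]  S*(7)=75.6368
k=6: j=0 S=27.5063 intr=71.2037 cont=70.4968 V=71.2037[EX]; j=1 S=36.7238 intr=61.9862 cont=61.2794 V=61.9862[EX]; j=2 S=49.0300 intr=49.6800 cont=48.9732 V=49.6800[EX]; j=3 S=65.4600 intr=33.2500 cont=32.5431 V=33.2500[EX]; j=4 S=87.3958 intr=11.3142 cont=14.5948 V=14.5948[hold]; j=5 S=116.6823 intr=0.0000 cont=3.0165 V=3.0165[hold]; j=6 S=155.7828 intr=0.0000 cont=0.0000 V=0.0000[hold]  S*(6)=65.4600
k=5: j=0 S=31.7826 intr=66.9274 cont=66.2205 V=66.9274[EX]; j=1 S=42.4331 intr=56.2769 cont=55.5701 V=56.2769[EX]; j=2 S=56.6525 intr=42.0575 cont=41.3507 V=42.0575[EX]; j=3 S=75.6368 intr=23.0732 cont=23.9584 V=23.9584[hold]; j=4 S=100.9829 intr=0.0000 cont=8.8712 V=8.8712[hold]; j=5 S=134.8224 intr=0.0000 cont=1.5310 V=1.5310[hold]  S*(5)=56.6525
k=4: j=0 S=36.7238 intr=61.9862 cont=61.2794 V=61.9862[EX]; j=1 S=49.0300 intr=49.6800 cont=48.9732 V=49.6800[EX]; j=2 S=65.4600 intr=33.2500 cont=32.9728 V=33.2500[EX]; j=3 S=87.3958 intr=11.3142 cont=16.4650 V=16.4650[hold]; j=4 S=116.6823 intr=0.0000 cont=5.2454 V=5.2454[hold]  S*(4)=65.4600
k=3: j=0 S=42.4331 intr=56.2769 cont=55.5701 V=56.2769[EX]; j=1 S=56.6525 intr=42.0575 cont=41.3507 V=42.0575[EX]; j=2 S=75.6368 intr=23.0732 cont=24.8660 V=24.8660[hold]; j=3 S=100.9829 intr=0.0000 cont=10.9021 V=10.9021[hold]  S*(3)=56.6525
k=2: j=0 S=49.0300 intr=49.6800 cont=48.9732 V=49.6800[EX]; j=1 S=65.4600 intr=33.2500 cont=33.4132 V=33.4132[hold]; j=2 S=87.3958 intr=11.3142 cont=17.9112 V=17.9112[hold]  S*(2)=49.0300
k=1: j=0 S=56.6525 intr=42.0575 cont=41.4299 V=42.0575[EX]; j=1 S=75.6368 intr=23.0732 cont=25.6507 V=25.6507[hold]  S*(1)=56.6525
k=0: j=0 S=65.4600 intr=33.2500 cont=33.7940 V=33.7940[hold]  S*(0)=-

price = 33.7940
boundary = - 56.6525 49.0300 56.6525 65.4600 56.6525 65.4600 75.6368 65.4600
tree:
33.7940
42.0575 25.6507
49.6800 33.4132 17.9112
56.2769 42.0575 24.8660 10.9021
61.9862 49.6800 33.2500 16.4650 5.2454
66.9274 56.2769 42.0575 23.9584 8.8712 1.5310
71.2037 61.9862 49.6800 33.2500 14.5948 3.0165 0.0000
74.9046 66.9274 56.2769 42.0575 23.0732 5.9434 0.0000 0.0000
78.1076 71.2037 61.9862 49.6800 33.2500 11.7104 0.0000 0.0000 0.0000
80.8796 74.9046 66.9274 56.2769 42.0575 23.0732 0.0000 0.0000 0.0000 0.0000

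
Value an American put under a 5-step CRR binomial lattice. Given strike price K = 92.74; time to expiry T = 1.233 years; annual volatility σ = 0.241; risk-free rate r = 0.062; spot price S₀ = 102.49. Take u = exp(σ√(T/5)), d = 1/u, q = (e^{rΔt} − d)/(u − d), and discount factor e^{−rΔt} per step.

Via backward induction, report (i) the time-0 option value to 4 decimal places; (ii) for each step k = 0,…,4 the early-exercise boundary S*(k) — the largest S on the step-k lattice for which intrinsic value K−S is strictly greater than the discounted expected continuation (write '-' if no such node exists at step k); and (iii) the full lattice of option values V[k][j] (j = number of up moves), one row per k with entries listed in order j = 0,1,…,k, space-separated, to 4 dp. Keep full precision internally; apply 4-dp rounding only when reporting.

price = 4.1689
boundary = - - - 71.5740 80.6735
tree:
4.1689
7.4388 1.4395
12.8487 2.9385 0.1746
21.1660 5.9706 0.3807 0.0000
29.2391 12.0665 0.8302 0.0000 0.0000
36.4016 21.1660 1.8102 0.0000 0.0000 0.0000

Δt=0.24660  u=1.12713  d=0.88721  q=0.53433  discount=0.98483
step 5 (expiry): payoffs max(K−S,0) = 36.4016 21.1660 1.8102 0.0000 0.0000 0.0000
step 4: (k=4,j=0): S=63.5009, (K−S)⁺=29.2391, hold=27.8320 ⇒ V=29.2391 exercise | (k=4,j=1): S=80.6735, (K−S)⁺=12.0665, hold=10.6594 ⇒ V=12.0665 exercise | (k=4,j=2): S=102.4900, (K−S)⁺=0.0000, hold=0.8302 ⇒ V=0.8302 continue | (k=4,j=3): S=130.2064, (K−S)⁺=0.0000, hold=0.0000 ⇒ V=0.0000 continue | (k=4,j=4): S=165.4181, (K−S)⁺=0.0000, hold=0.0000 ⇒ V=0.0000 continue  boundary S*=80.6735
step 3: (k=3,j=0): S=71.5740, (K−S)⁺=21.1660, hold=19.7589 ⇒ V=21.1660 exercise | (k=3,j=1): S=90.9298, (K−S)⁺=1.8102, hold=5.9706 ⇒ V=5.9706 continue | (k=3,j=2): S=115.5199, (K−S)⁺=0.0000, hold=0.3807 ⇒ V=0.3807 continue | (k=3,j=3): S=146.7600, (K−S)⁺=0.0000, hold=0.0000 ⇒ V=0.0000 continue  boundary S*=71.5740
step 2: (k=2,j=0): S=80.6735, (K−S)⁺=12.0665, hold=12.8487 ⇒ V=12.8487 continue | (k=2,j=1): S=102.4900, (K−S)⁺=0.0000, hold=2.9385 ⇒ V=2.9385 continue | (k=2,j=2): S=130.2064, (K−S)⁺=0.0000, hold=0.1746 ⇒ V=0.1746 continue  boundary S*=-
step 1: (k=1,j=0): S=90.9298, (K−S)⁺=1.8102, hold=7.4388 ⇒ V=7.4388 continue | (k=1,j=1): S=115.5199, (K−S)⁺=0.0000, hold=1.4395 ⇒ V=1.4395 continue  boundary S*=-
step 0: (k=0,j=0): S=102.4900, (K−S)⁺=0.0000, hold=4.1689 ⇒ V=4.1689 continue  boundary S*=-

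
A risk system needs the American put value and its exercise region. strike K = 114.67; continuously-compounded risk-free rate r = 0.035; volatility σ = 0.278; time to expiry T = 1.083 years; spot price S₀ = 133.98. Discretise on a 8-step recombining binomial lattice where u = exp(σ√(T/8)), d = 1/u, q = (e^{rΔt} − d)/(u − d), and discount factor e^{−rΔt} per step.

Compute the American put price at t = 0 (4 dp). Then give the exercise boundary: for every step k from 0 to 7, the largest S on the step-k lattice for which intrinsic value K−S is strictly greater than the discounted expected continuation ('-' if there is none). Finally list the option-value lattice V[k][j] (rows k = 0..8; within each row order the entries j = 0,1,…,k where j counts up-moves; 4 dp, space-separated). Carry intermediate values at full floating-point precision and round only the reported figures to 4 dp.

Δt=0.13537  u=1.10770  d=0.90277  q=0.49763  discount=0.99527
step 8 (expiry): payoffs max(K−S,0) = 55.5596 42.1416 25.6778 5.4767 0.0000 0.0000 0.0000 0.0000 0.0000
step 7: (k=7,j=0): S=65.4766, (K−S)⁺=49.1934, hold=48.6514 ⇒ V=49.1934 exercise | (k=7,j=1): S=80.3396, (K−S)⁺=34.3304, hold=33.7883 ⇒ V=34.3304 exercise | (k=7,j=2): S=98.5766, (K−S)⁺=16.0934, hold=15.5513 ⇒ V=16.0934 exercise | (k=7,j=3): S=120.9534, (K−S)⁺=0.0000, hold=2.7384 ⇒ V=2.7384 continue | (k=7,j=4): S=148.4096, (K−S)⁺=0.0000, hold=0.0000 ⇒ V=0.0000 continue | (k=7,j=5): S=182.0984, (K−S)⁺=0.0000, hold=0.0000 ⇒ V=0.0000 continue | (k=7,j=6): S=223.4344, (K−S)⁺=0.0000, hold=0.0000 ⇒ V=0.0000 continue | (k=7,j=7): S=274.1537, (K−S)⁺=0.0000, hold=0.0000 ⇒ V=0.0000 continue  boundary S*=98.5766
step 6: (k=6,j=0): S=72.5284, (K−S)⁺=42.1416, hold=41.5996 ⇒ V=42.1416 exercise | (k=6,j=1): S=88.9922, (K−S)⁺=25.6778, hold=25.1358 ⇒ V=25.6778 exercise | (k=6,j=2): S=109.1933, (K−S)⁺=5.4767, hold=9.4029 ⇒ V=9.4029 continue | (k=6,j=3): S=133.9800, (K−S)⁺=0.0000, hold=1.3692 ⇒ V=1.3692 continue | (k=6,j=4): S=164.3933, (K−S)⁺=0.0000, hold=0.0000 ⇒ V=0.0000 continue | (k=6,j=5): S=201.7103, (K−S)⁺=0.0000, hold=0.0000 ⇒ V=0.0000 continue | (k=6,j=6): S=247.4982, (K−S)⁺=0.0000, hold=0.0000 ⇒ V=0.0000 continue  boundary S*=88.9922
step 5: (k=5,j=0): S=80.3396, (K−S)⁺=34.3304, hold=33.7883 ⇒ V=34.3304 exercise | (k=5,j=1): S=98.5766, (K−S)⁺=16.0934, hold=17.4959 ⇒ V=17.4959 continue | (k=5,j=2): S=120.9534, (K−S)⁺=0.0000, hold=5.3796 ⇒ V=5.3796 continue | (k=5,j=3): S=148.4096, (K−S)⁺=0.0000, hold=0.6846 ⇒ V=0.6846 continue | (k=5,j=4): S=182.0984, (K−S)⁺=0.0000, hold=0.0000 ⇒ V=0.0000 continue | (k=5,j=5): S=223.4344, (K−S)⁺=0.0000, hold=0.0000 ⇒ V=0.0000 continue  boundary S*=80.3396
step 4: (k=4,j=0): S=88.9922, (K−S)⁺=25.6778, hold=25.8304 ⇒ V=25.8304 continue | (k=4,j=1): S=109.1933, (K−S)⁺=5.4767, hold=11.4123 ⇒ V=11.4123 continue | (k=4,j=2): S=133.9800, (K−S)⁺=0.0000, hold=3.0288 ⇒ V=3.0288 continue | (k=4,j=3): S=164.3933, (K−S)⁺=0.0000, hold=0.3423 ⇒ V=0.3423 continue | (k=4,j=4): S=201.7103, (K−S)⁺=0.0000, hold=0.0000 ⇒ V=0.0000 continue  boundary S*=-
step 3: (k=3,j=0): S=98.5766, (K−S)⁺=16.0934, hold=18.5674 ⇒ V=18.5674 continue | (k=3,j=1): S=120.9534, (K−S)⁺=0.0000, hold=7.2062 ⇒ V=7.2062 continue | (k=3,j=2): S=148.4096, (K−S)⁺=0.0000, hold=1.6839 ⇒ V=1.6839 continue | (k=3,j=3): S=182.0984, (K−S)⁺=0.0000, hold=0.1711 ⇒ V=0.1711 continue  boundary S*=-
step 2: (k=2,j=0): S=109.1933, (K−S)⁺=5.4767, hold=12.8527 ⇒ V=12.8527 continue | (k=2,j=1): S=133.9800, (K−S)⁺=0.0000, hold=4.4371 ⇒ V=4.4371 continue | (k=2,j=2): S=164.3933, (K−S)⁺=0.0000, hold=0.9267 ⇒ V=0.9267 continue  boundary S*=-
step 1: (k=1,j=0): S=120.9534, (K−S)⁺=0.0000, hold=8.6239 ⇒ V=8.6239 continue | (k=1,j=1): S=148.4096, (K−S)⁺=0.0000, hold=2.6775 ⇒ V=2.6775 continue  boundary S*=-
step 0: (k=0,j=0): S=133.9800, (K−S)⁺=0.0000, hold=5.6381 ⇒ V=5.6381 continue  boundary S*=-

price = 5.6381
boundary = - - - - - 80.3396 88.9922 98.5766
tree:
5.6381
8.6239 2.6775
12.8527 4.4371 0.9267
18.5674 7.2062 1.6839 0.1711
25.8304 11.4123 3.0288 0.3423 0.0000
34.3304 17.4959 5.3796 0.6846 0.0000 0.0000
42.1416 25.6778 9.4029 1.3692 0.0000 0.0000 0.0000
49.1934 34.3304 16.0934 2.7384 0.0000 0.0000 0.0000 0.0000
55.5596 42.1416 25.6778 5.4767 0.0000 0.0000 0.0000 0.0000 0.0000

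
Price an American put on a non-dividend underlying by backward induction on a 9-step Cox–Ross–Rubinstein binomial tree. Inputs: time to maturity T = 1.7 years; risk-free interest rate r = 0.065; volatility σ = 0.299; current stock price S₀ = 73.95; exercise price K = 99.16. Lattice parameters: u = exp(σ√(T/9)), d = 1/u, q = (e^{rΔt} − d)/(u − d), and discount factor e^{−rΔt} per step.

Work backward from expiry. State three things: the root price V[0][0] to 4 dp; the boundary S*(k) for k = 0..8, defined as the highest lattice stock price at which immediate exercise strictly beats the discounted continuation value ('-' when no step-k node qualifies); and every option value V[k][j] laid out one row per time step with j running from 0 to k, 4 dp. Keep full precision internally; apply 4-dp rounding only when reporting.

Δt=0.18889, u=1.13877, d=0.87814, q=0.51496, disc=e^(-rΔt)=0.98780
k=9 terminal: V=max(K-S,0) → 76.1979 69.3828 60.5450 49.0840 34.2216 14.9479 0.0000 0.0000 0.0000 0.0000
k=8: j=0 S=26.1485 intr=73.0115 cont=71.8014 V=73.0115[EX]; j=1 S=33.9094 intr=65.2506 cont=64.0406 V=65.2506[EX]; j=2 S=43.9737 intr=55.1863 cont=53.9763 V=55.1863[EX]; j=3 S=57.0250 intr=42.1350 cont=40.9249 V=42.1350[EX]; j=4 S=73.9500 intr=25.2100 cont=24.0000 V=25.2100[EX]; j=5 S=95.8983 intr=3.2617 cont=7.1619 V=7.1619[hold]; j=6 S=124.3608 intr=0.0000 cont=0.0000 V=0.0000[hold]; j=7 S=161.2709 intr=0.0000 cont=0.0000 V=0.0000[hold]; j=8 S=209.1360 intr=0.0000 cont=0.0000 V=0.0000[hold]  S*(8)=73.9500
k=7: j=0 S=29.7772 intr=69.3828 cont=68.1728 V=69.3828[EX]; j=1 S=38.6150 intr=60.5450 cont=59.3349 V=60.5450[EX]; j=2 S=50.0760 intr=49.0840 cont=47.8740 V=49.0840[EX]; j=3 S=64.9384 intr=34.2216 cont=33.0115 V=34.2216[EX]; j=4 S=84.2121 intr=14.9479 cont=15.7218 V=15.7218[hold]; j=5 S=109.2062 intr=0.0000 cont=3.4314 V=3.4314[hold]; j=6 S=141.6184 intr=0.0000 cont=0.0000 V=0.0000[hold]; j=7 S=183.6506 intr=0.0000 cont=0.0000 V=0.0000[hold]  S*(7)=64.9384
k=6: j=0 S=33.9094 intr=65.2506 cont=64.0406 V=65.2506[EX]; j=1 S=43.9737 intr=55.1863 cont=53.9763 V=55.1863[EX]; j=2 S=57.0250 intr=42.1350 cont=40.9249 V=42.1350[EX]; j=3 S=73.9500 intr=25.2100 cont=24.3936 V=25.2100[EX]; j=4 S=95.8983 intr=3.2617 cont=9.2782 V=9.2782[hold]; j=5 S=124.3608 intr=0.0000 cont=1.6441 V=1.6441[hold]; j=6 S=161.2709 intr=0.0000 cont=0.0000 V=0.0000[hold]  S*(6)=73.9500
k=5: j=0 S=38.6150 intr=60.5450 cont=59.3349 V=60.5450[EX]; j=1 S=50.0760 intr=49.0840 cont=47.8740 V=49.0840[EX]; j=2 S=64.9384 intr=34.2216 cont=33.0115 V=34.2216[EX]; j=3 S=84.2121 intr=14.9479 cont=16.7983 V=16.7983[hold]; j=4 S=109.2062 intr=0.0000 cont=5.2817 V=5.2817[hold]; j=5 S=141.6184 intr=0.0000 cont=0.7877 V=0.7877[hold]  S*(5)=64.9384
k=4: j=0 S=43.9737 intr=55.1863 cont=53.9763 V=55.1863[EX]; j=1 S=57.0250 intr=42.1350 cont=40.9249 V=42.1350[EX]; j=2 S=73.9500 intr=25.2100 cont=24.9412 V=25.2100[EX]; j=3 S=95.8983 intr=3.2617 cont=10.7351 V=10.7351[hold]; j=4 S=124.3608 intr=0.0000 cont=2.9313 V=2.9313[hold]  S*(4)=73.9500
k=3: j=0 S=50.0760 intr=49.0840 cont=47.8740 V=49.0840[EX]; j=1 S=64.9384 intr=34.2216 cont=33.0115 V=34.2216[EX]; j=2 S=84.2121 intr=14.9479 cont=17.5394 V=17.5394[hold]; j=3 S=109.2062 intr=0.0000 cont=6.6345 V=6.6345[hold]  S*(3)=64.9384
k=2: j=0 S=57.0250 intr=42.1350 cont=40.9249 V=42.1350[EX]; j=1 S=73.9500 intr=25.2100 cont=25.3182 V=25.3182[hold]; j=2 S=95.8983 intr=3.2617 cont=11.7784 V=11.7784[hold]  S*(2)=57.0250
k=1: j=0 S=64.9384 intr=34.2216 cont=33.0666 V=34.2216[EX]; j=1 S=84.2121 intr=14.9479 cont=18.1219 V=18.1219[hold]  S*(1)=64.9384
k=0: j=0 S=73.9500 intr=25.2100 cont=25.6145 V=25.6145[hold]  S*(0)=-

price = 25.6145
boundary = - 64.9384 57.0250 64.9384 73.9500 64.9384 73.9500 64.9384 73.9500
tree:
25.6145
34.2216 18.1219
42.1350 25.3182 11.7784
49.0840 34.2216 17.5394 6.6345
55.1863 42.1350 25.2100 10.7351 2.9313
60.5450 49.0840 34.2216 16.7983 5.2817 0.7877
65.2506 55.1863 42.1350 25.2100 9.2782 1.6441 0.0000
69.3828 60.5450 49.0840 34.2216 15.7218 3.4314 0.0000 0.0000
73.0115 65.2506 55.1863 42.1350 25.2100 7.1619 0.0000 0.0000 0.0000
76.1979 69.3828 60.5450 49.0840 34.2216 14.9479 0.0000 0.0000 0.0000 0.0000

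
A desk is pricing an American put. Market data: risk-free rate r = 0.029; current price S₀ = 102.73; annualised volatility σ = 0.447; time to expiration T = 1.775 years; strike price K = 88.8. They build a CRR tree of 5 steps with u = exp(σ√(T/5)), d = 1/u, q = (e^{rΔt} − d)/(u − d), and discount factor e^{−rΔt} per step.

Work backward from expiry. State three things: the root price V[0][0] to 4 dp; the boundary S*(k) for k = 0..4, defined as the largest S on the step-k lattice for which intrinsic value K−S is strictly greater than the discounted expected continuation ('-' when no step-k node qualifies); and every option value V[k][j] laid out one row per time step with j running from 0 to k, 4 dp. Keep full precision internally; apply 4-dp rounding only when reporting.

params: Δt=0.35500 u=1.30517 d=0.76619 q=0.45301 e^(-rΔt)=0.98976
t_5 payoffs: 61.6752 42.5939 10.0898 0.0000 0.0000 0.0000
t_4: node(4,0) S=35.4024 payoff=53.3976 vs cont=52.4881 → 53.3976 [stop]  node(4,1) S=60.3066 payoff=28.4934 vs cont=27.5839 → 28.4934 [stop]  node(4,2) S=102.7300 payoff=0.0000 vs cont=5.4625 → 5.4625 [wait]  node(4,3) S=174.9965 payoff=0.0000 vs cont=0.0000 → 0.0000 [wait]  node(4,4) S=298.0997 payoff=0.0000 vs cont=0.0000 → 0.0000 [wait]  ⇒ S*(4)=60.3066
t_3: node(3,0) S=46.2061 payoff=42.5939 vs cont=41.6844 → 42.5939 [stop]  node(3,1) S=78.7102 payoff=10.0898 vs cont=17.8752 → 17.8752 [wait]  node(3,2) S=134.0798 payoff=0.0000 vs cont=2.9573 → 2.9573 [wait]  node(3,3) S=228.3997 payoff=0.0000 vs cont=0.0000 → 0.0000 [wait]  ⇒ S*(3)=46.2061
t_2: node(2,0) S=60.3066 payoff=28.4934 vs cont=31.0746 → 31.0746 [wait]  node(2,1) S=102.7300 payoff=0.0000 vs cont=11.0034 → 11.0034 [wait]  node(2,2) S=174.9965 payoff=0.0000 vs cont=1.6011 → 1.6011 [wait]  ⇒ S*(2)=-
t_1: node(1,0) S=78.7102 payoff=10.0898 vs cont=21.7571 → 21.7571 [wait]  node(1,1) S=134.0798 payoff=0.0000 vs cont=6.6750 → 6.6750 [wait]  ⇒ S*(1)=-
t_0: node(0,0) S=102.7300 payoff=0.0000 vs cont=14.7719 → 14.7719 [wait]  ⇒ S*(0)=-

price = 14.7719
boundary = - - - 46.2061 60.3066
tree:
14.7719
21.7571 6.6750
31.0746 11.0034 1.6011
42.5939 17.8752 2.9573 0.0000
53.3976 28.4934 5.4625 0.0000 0.0000
61.6752 42.5939 10.0898 0.0000 0.0000 0.0000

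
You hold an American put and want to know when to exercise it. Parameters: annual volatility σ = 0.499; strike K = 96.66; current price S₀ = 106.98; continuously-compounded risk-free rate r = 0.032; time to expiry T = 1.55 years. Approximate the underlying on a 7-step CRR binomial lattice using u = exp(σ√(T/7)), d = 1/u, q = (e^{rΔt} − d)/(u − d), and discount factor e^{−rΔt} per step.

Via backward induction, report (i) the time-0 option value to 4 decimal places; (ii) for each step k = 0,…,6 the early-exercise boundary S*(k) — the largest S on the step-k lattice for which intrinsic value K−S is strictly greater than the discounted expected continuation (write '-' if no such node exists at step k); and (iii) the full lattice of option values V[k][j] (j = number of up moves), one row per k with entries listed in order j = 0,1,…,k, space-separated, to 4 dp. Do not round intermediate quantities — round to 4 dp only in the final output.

price = 18.4715
boundary = - - - - 41.8211 52.8898 66.8881
tree:
18.4715
25.5028 10.3902
34.1763 15.5763 4.3792
44.2063 22.7704 7.2562 1.0231
54.8389 32.2394 11.8545 1.8961 0.0000
63.5912 43.7702 19.0170 3.5139 0.0000 0.0000
70.5118 54.8389 29.7719 6.5122 0.0000 0.0000 0.0000
75.9841 63.5912 43.7702 12.0687 0.0000 0.0000 0.0000 0.0000

params: Δt=0.22143 u=1.26467 d=0.79072 q=0.45657 e^(-rΔt)=0.99294
t_7 payoffs: 75.9841 63.5912 43.7702 12.0687 0.0000 0.0000 0.0000 0.0000
t_6: node(6,0) S=26.1482 payoff=70.5118 vs cont=69.8293 → 70.5118 [stop]  node(6,1) S=41.8211 payoff=54.8389 vs cont=54.1564 → 54.8389 [stop]  node(6,2) S=66.8881 payoff=29.7719 vs cont=29.0894 → 29.7719 [stop]  node(6,3) S=106.9800 payoff=0.0000 vs cont=6.5122 → 6.5122 [wait]  node(6,4) S=171.1025 payoff=0.0000 vs cont=0.0000 → 0.0000 [wait]  node(6,5) S=273.6592 payoff=0.0000 vs cont=0.0000 → 0.0000 [wait]  node(6,6) S=437.6872 payoff=0.0000 vs cont=0.0000 → 0.0000 [wait]  ⇒ S*(6)=66.8881
t_5: node(5,0) S=33.0688 payoff=63.5912 vs cont=62.9087 → 63.5912 [stop]  node(5,1) S=52.8898 payoff=43.7702 vs cont=43.0877 → 43.7702 [stop]  node(5,2) S=84.5913 payoff=12.0687 vs cont=19.0170 → 19.0170 [wait]  node(5,3) S=135.2943 payoff=0.0000 vs cont=3.5139 → 3.5139 [wait]  node(5,4) S=216.3880 payoff=0.0000 vs cont=0.0000 → 0.0000 [wait]  node(5,5) S=346.0883 payoff=0.0000 vs cont=0.0000 → 0.0000 [wait]  ⇒ S*(5)=52.8898
t_4: node(4,0) S=41.8211 payoff=54.8389 vs cont=54.1564 → 54.8389 [stop]  node(4,1) S=66.8881 payoff=29.7719 vs cont=32.2394 → 32.2394 [wait]  node(4,2) S=106.9800 payoff=0.0000 vs cont=11.8545 → 11.8545 [wait]  node(4,3) S=171.1025 payoff=0.0000 vs cont=1.8961 → 1.8961 [wait]  node(4,4) S=273.6592 payoff=0.0000 vs cont=0.0000 → 0.0000 [wait]  ⇒ S*(4)=41.8211
t_3: node(3,0) S=52.8898 payoff=43.7702 vs cont=44.2063 → 44.2063 [wait]  node(3,1) S=84.5913 payoff=12.0687 vs cont=22.7704 → 22.7704 [wait]  node(3,2) S=135.2943 payoff=0.0000 vs cont=7.2562 → 7.2562 [wait]  node(3,3) S=216.3880 payoff=0.0000 vs cont=1.0231 → 1.0231 [wait]  ⇒ S*(3)=-
t_2: node(2,0) S=66.8881 payoff=29.7719 vs cont=34.1763 → 34.1763 [wait]  node(2,1) S=106.9800 payoff=0.0000 vs cont=15.5763 → 15.5763 [wait]  node(2,2) S=171.1025 payoff=0.0000 vs cont=4.3792 → 4.3792 [wait]  ⇒ S*(2)=-
t_1: node(1,0) S=84.5913 payoff=12.0687 vs cont=25.5028 → 25.5028 [wait]  node(1,1) S=135.2943 payoff=0.0000 vs cont=10.3902 → 10.3902 [wait]  ⇒ S*(1)=-
t_0: node(0,0) S=106.9800 payoff=0.0000 vs cont=18.4715 → 18.4715 [wait]  ⇒ S*(0)=-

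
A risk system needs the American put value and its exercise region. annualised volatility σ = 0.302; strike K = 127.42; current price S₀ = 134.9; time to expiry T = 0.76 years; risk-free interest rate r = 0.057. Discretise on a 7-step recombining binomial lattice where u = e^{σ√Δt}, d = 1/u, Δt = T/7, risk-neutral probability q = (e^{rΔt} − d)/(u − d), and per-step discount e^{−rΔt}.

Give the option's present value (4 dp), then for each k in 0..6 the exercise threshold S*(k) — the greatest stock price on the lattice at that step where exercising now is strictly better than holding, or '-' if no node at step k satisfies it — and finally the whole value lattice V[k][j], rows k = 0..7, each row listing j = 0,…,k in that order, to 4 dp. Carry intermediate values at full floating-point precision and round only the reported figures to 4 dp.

params: Δt=0.10857 u=1.10463 d=0.90528 q=0.50628 e^(-rΔt)=0.99383
t_7 payoffs: 60.2003 45.3981 27.3365 5.2976 0.0000 0.0000 0.0000 0.0000
t_6: node(6,0) S=74.2529 payoff=53.1671 vs cont=52.3810 → 53.1671 [stop]  node(6,1) S=90.6037 payoff=36.8163 vs cont=36.0301 → 36.8163 [stop]  node(6,2) S=110.5552 payoff=16.8648 vs cont=16.0787 → 16.8648 [stop]  node(6,3) S=134.9000 payoff=0.0000 vs cont=2.5994 → 2.5994 [wait]  node(6,4) S=164.6057 payoff=0.0000 vs cont=0.0000 → 0.0000 [wait]  node(6,5) S=200.8527 payoff=0.0000 vs cont=0.0000 → 0.0000 [wait]  node(6,6) S=245.0815 payoff=0.0000 vs cont=0.0000 → 0.0000 [wait]  ⇒ S*(6)=110.5552
t_5: node(5,0) S=82.0219 payoff=45.3981 vs cont=44.6120 → 45.3981 [stop]  node(5,1) S=100.0835 payoff=27.3365 vs cont=26.5504 → 27.3365 [stop]  node(5,2) S=122.1224 payoff=5.2976 vs cont=9.5830 → 9.5830 [wait]  node(5,3) S=149.0145 payoff=0.0000 vs cont=1.2754 → 1.2754 [wait]  node(5,4) S=181.8282 payoff=0.0000 vs cont=0.0000 → 0.0000 [wait]  node(5,5) S=221.8677 payoff=0.0000 vs cont=0.0000 → 0.0000 [wait]  ⇒ S*(5)=100.0835
t_4: node(4,0) S=90.6037 payoff=36.8163 vs cont=36.0301 → 36.8163 [stop]  node(4,1) S=110.5552 payoff=16.8648 vs cont=18.2350 → 18.2350 [wait]  node(4,2) S=134.9000 payoff=0.0000 vs cont=5.3438 → 5.3438 [wait]  node(4,3) S=164.6057 payoff=0.0000 vs cont=0.6258 → 0.6258 [wait]  node(4,4) S=200.8527 payoff=0.0000 vs cont=0.0000 → 0.0000 [wait]  ⇒ S*(4)=90.6037
t_3: node(3,0) S=100.0835 payoff=27.3365 vs cont=27.2398 → 27.3365 [stop]  node(3,1) S=122.1224 payoff=5.2976 vs cont=11.6362 → 11.6362 [wait]  node(3,2) S=149.0145 payoff=0.0000 vs cont=2.9369 → 2.9369 [wait]  node(3,3) S=181.8282 payoff=0.0000 vs cont=0.3071 → 0.3071 [wait]  ⇒ S*(3)=100.0835
t_2: node(2,0) S=110.5552 payoff=16.8648 vs cont=19.2680 → 19.2680 [wait]  node(2,1) S=134.9000 payoff=0.0000 vs cont=7.1873 → 7.1873 [wait]  node(2,2) S=164.6057 payoff=0.0000 vs cont=1.5956 → 1.5956 [wait]  ⇒ S*(2)=-
t_1: node(1,0) S=122.1224 payoff=5.2976 vs cont=13.0706 → 13.0706 [wait]  node(1,1) S=149.0145 payoff=0.0000 vs cont=4.3294 → 4.3294 [wait]  ⇒ S*(1)=-
t_0: node(0,0) S=134.9000 payoff=0.0000 vs cont=8.5918 → 8.5918 [wait]  ⇒ S*(0)=-

price = 8.5918
boundary = - - - 100.0835 90.6037 100.0835 110.5552
tree:
8.5918
13.0706 4.3294
19.2680 7.1873 1.5956
27.3365 11.6362 2.9369 0.3071
36.8163 18.2350 5.3438 0.6258 0.0000
45.3981 27.3365 9.5830 1.2754 0.0000 0.0000
53.1671 36.8163 16.8648 2.5994 0.0000 0.0000 0.0000
60.2003 45.3981 27.3365 5.2976 0.0000 0.0000 0.0000 0.0000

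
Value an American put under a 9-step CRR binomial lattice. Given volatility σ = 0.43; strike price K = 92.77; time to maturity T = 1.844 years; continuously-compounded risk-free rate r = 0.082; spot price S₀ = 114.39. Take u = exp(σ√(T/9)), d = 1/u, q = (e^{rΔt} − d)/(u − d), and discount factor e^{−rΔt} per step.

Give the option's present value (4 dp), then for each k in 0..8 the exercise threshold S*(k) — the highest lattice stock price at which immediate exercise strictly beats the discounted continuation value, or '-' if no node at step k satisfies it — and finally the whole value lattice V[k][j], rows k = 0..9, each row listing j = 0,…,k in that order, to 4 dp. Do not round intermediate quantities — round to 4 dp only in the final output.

price = 9.5612
boundary = - - - - 52.5130 63.7966 52.5130 63.7966 77.5046
tree:
9.5612
14.3443 5.0038
20.9285 8.1115 2.0013
29.5650 12.8251 3.5756 0.4621
40.2570 19.6583 6.2859 0.9302 0.0000
49.5448 28.9734 10.8185 1.8722 0.0000 0.0000
57.1899 40.2570 18.0849 3.7682 0.0000 0.0000 0.0000
63.4829 49.5448 28.9734 7.5844 0.0000 0.0000 0.0000 0.0000
68.6628 57.1899 40.2570 15.2654 0.0000 0.0000 0.0000 0.0000 0.0000
72.9266 63.4829 49.5448 28.9734 0.0000 0.0000 0.0000 0.0000 0.0000 0.0000

Δt=0.20489  u=1.21487  d=0.82313  q=0.49474  discount=0.98334
step 9 (expiry): payoffs max(K−S,0) = 72.9266 63.4829 49.5448 28.9734 0.0000 0.0000 0.0000 0.0000 0.0000 0.0000
step 8: (k=8,j=0): S=24.1072, (K−S)⁺=68.6628, hold=67.1172 ⇒ V=68.6628 exercise | (k=8,j=1): S=35.5801, (K−S)⁺=57.1899, hold=55.6443 ⇒ V=57.1899 exercise | (k=8,j=2): S=52.5130, (K−S)⁺=40.2570, hold=38.7114 ⇒ V=40.2570 exercise | (k=8,j=3): S=77.5046, (K−S)⁺=15.2654, hold=14.3951 ⇒ V=15.2654 exercise | (k=8,j=4): S=114.3900, (K−S)⁺=0.0000, hold=0.0000 ⇒ V=0.0000 continue | (k=8,j=5): S=168.8296, (K−S)⁺=0.0000, hold=0.0000 ⇒ V=0.0000 continue | (k=8,j=6): S=249.1776, (K−S)⁺=0.0000, hold=0.0000 ⇒ V=0.0000 continue | (k=8,j=7): S=367.7641, (K−S)⁺=0.0000, hold=0.0000 ⇒ V=0.0000 continue | (k=8,j=8): S=542.7874, (K−S)⁺=0.0000, hold=0.0000 ⇒ V=0.0000 continue  boundary S*=77.5046
step 7: (k=7,j=0): S=29.2871, (K−S)⁺=63.4829, hold=61.9373 ⇒ V=63.4829 exercise | (k=7,j=1): S=43.2252, (K−S)⁺=49.5448, hold=47.9992 ⇒ V=49.5448 exercise | (k=7,j=2): S=63.7966, (K−S)⁺=28.9734, hold=27.4278 ⇒ V=28.9734 exercise | (k=7,j=3): S=94.1581, (K−S)⁺=0.0000, hold=7.5844 ⇒ V=7.5844 continue | (k=7,j=4): S=138.9691, (K−S)⁺=0.0000, hold=0.0000 ⇒ V=0.0000 continue | (k=7,j=5): S=205.1062, (K−S)⁺=0.0000, hold=0.0000 ⇒ V=0.0000 continue | (k=7,j=6): S=302.7186, (K−S)⁺=0.0000, hold=0.0000 ⇒ V=0.0000 continue | (k=7,j=7): S=446.7860, (K−S)⁺=0.0000, hold=0.0000 ⇒ V=0.0000 continue  boundary S*=63.7966
step 6: (k=6,j=0): S=35.5801, (K−S)⁺=57.1899, hold=55.6443 ⇒ V=57.1899 exercise | (k=6,j=1): S=52.5130, (K−S)⁺=40.2570, hold=38.7114 ⇒ V=40.2570 exercise | (k=6,j=2): S=77.5046, (K−S)⁺=15.2654, hold=18.0849 ⇒ V=18.0849 continue | (k=6,j=3): S=114.3900, (K−S)⁺=0.0000, hold=3.7682 ⇒ V=3.7682 continue | (k=6,j=4): S=168.8296, (K−S)⁺=0.0000, hold=0.0000 ⇒ V=0.0000 continue | (k=6,j=5): S=249.1776, (K−S)⁺=0.0000, hold=0.0000 ⇒ V=0.0000 continue | (k=6,j=6): S=367.7641, (K−S)⁺=0.0000, hold=0.0000 ⇒ V=0.0000 continue  boundary S*=52.5130
step 5: (k=5,j=0): S=43.2252, (K−S)⁺=49.5448, hold=47.9992 ⇒ V=49.5448 exercise | (k=5,j=1): S=63.7966, (K−S)⁺=28.9734, hold=28.7995 ⇒ V=28.9734 exercise | (k=5,j=2): S=94.1581, (K−S)⁺=0.0000, hold=10.8185 ⇒ V=10.8185 continue | (k=5,j=3): S=138.9691, (K−S)⁺=0.0000, hold=1.8722 ⇒ V=1.8722 continue | (k=5,j=4): S=205.1062, (K−S)⁺=0.0000, hold=0.0000 ⇒ V=0.0000 continue | (k=5,j=5): S=302.7186, (K−S)⁺=0.0000, hold=0.0000 ⇒ V=0.0000 continue  boundary S*=63.7966
step 4: (k=4,j=0): S=52.5130, (K−S)⁺=40.2570, hold=38.7114 ⇒ V=40.2570 exercise | (k=4,j=1): S=77.5046, (K−S)⁺=15.2654, hold=19.6583 ⇒ V=19.6583 continue | (k=4,j=2): S=114.3900, (K−S)⁺=0.0000, hold=6.2859 ⇒ V=6.2859 continue | (k=4,j=3): S=168.8296, (K−S)⁺=0.0000, hold=0.9302 ⇒ V=0.9302 continue | (k=4,j=4): S=249.1776, (K−S)⁺=0.0000, hold=0.0000 ⇒ V=0.0000 continue  boundary S*=52.5130
step 3: (k=3,j=0): S=63.7966, (K−S)⁺=28.9734, hold=29.5650 ⇒ V=29.5650 continue | (k=3,j=1): S=94.1581, (K−S)⁺=0.0000, hold=12.8251 ⇒ V=12.8251 continue | (k=3,j=2): S=138.9691, (K−S)⁺=0.0000, hold=3.5756 ⇒ V=3.5756 continue | (k=3,j=3): S=205.1062, (K−S)⁺=0.0000, hold=0.4621 ⇒ V=0.4621 continue  boundary S*=-
step 2: (k=2,j=0): S=77.5046, (K−S)⁺=15.2654, hold=20.9285 ⇒ V=20.9285 continue | (k=2,j=1): S=114.3900, (K−S)⁺=0.0000, hold=8.1115 ⇒ V=8.1115 continue | (k=2,j=2): S=168.8296, (K−S)⁺=0.0000, hold=2.0013 ⇒ V=2.0013 continue  boundary S*=-
step 1: (k=1,j=0): S=94.1581, (K−S)⁺=0.0000, hold=14.3443 ⇒ V=14.3443 continue | (k=1,j=1): S=138.9691, (K−S)⁺=0.0000, hold=5.0038 ⇒ V=5.0038 continue  boundary S*=-
step 0: (k=0,j=0): S=114.3900, (K−S)⁺=0.0000, hold=9.5612 ⇒ V=9.5612 continue  boundary S*=-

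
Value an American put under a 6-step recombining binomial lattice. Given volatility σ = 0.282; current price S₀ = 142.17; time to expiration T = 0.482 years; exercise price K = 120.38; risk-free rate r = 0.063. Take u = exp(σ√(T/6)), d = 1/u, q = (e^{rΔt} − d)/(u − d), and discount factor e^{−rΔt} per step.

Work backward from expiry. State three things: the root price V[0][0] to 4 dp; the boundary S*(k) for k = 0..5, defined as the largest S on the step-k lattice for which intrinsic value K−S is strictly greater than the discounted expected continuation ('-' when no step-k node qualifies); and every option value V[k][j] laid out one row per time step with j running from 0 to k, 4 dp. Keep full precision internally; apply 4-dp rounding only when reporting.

params: Δt=0.08033 u=1.08321 d=0.92318 q=0.51174 e^(-rΔt)=0.99495
t_6 payoffs: 32.3694 17.1135 0.0000 0.0000 0.0000 0.0000 0.0000
t_5: node(5,0) S=95.3339 payoff=25.0461 vs cont=24.4384 → 25.0461 [stop]  node(5,1) S=111.8592 payoff=8.5208 vs cont=8.3137 → 8.5208 [stop]  node(5,2) S=131.2489 payoff=0.0000 vs cont=0.0000 → 0.0000 [wait]  node(5,3) S=153.9998 payoff=0.0000 vs cont=0.0000 → 0.0000 [wait]  node(5,4) S=180.6943 payoff=0.0000 vs cont=0.0000 → 0.0000 [wait]  node(5,5) S=212.0160 payoff=0.0000 vs cont=0.0000 → 0.0000 [wait]  ⇒ S*(5)=111.8592
t_4: node(4,0) S=103.2665 payoff=17.1135 vs cont=16.5058 → 17.1135 [stop]  node(4,1) S=121.1668 payoff=0.0000 vs cont=4.1394 → 4.1394 [wait]  node(4,2) S=142.1700 payoff=0.0000 vs cont=0.0000 → 0.0000 [wait]  node(4,3) S=166.8139 payoff=0.0000 vs cont=0.0000 → 0.0000 [wait]  node(4,4) S=195.7296 payoff=0.0000 vs cont=0.0000 → 0.0000 [wait]  ⇒ S*(4)=103.2665
t_3: node(3,0) S=111.8592 payoff=8.5208 vs cont=10.4213 → 10.4213 [wait]  node(3,1) S=131.2489 payoff=0.0000 vs cont=2.0109 → 2.0109 [wait]  node(3,2) S=153.9998 payoff=0.0000 vs cont=0.0000 → 0.0000 [wait]  node(3,3) S=180.6943 payoff=0.0000 vs cont=0.0000 → 0.0000 [wait]  ⇒ S*(3)=-
t_2: node(2,0) S=121.1668 payoff=0.0000 vs cont=6.0866 → 6.0866 [wait]  node(2,1) S=142.1700 payoff=0.0000 vs cont=0.9769 → 0.9769 [wait]  node(2,2) S=166.8139 payoff=0.0000 vs cont=0.0000 → 0.0000 [wait]  ⇒ S*(2)=-
t_1: node(1,0) S=131.2489 payoff=0.0000 vs cont=3.4542 → 3.4542 [wait]  node(1,1) S=153.9998 payoff=0.0000 vs cont=0.4746 → 0.4746 [wait]  ⇒ S*(1)=-
t_0: node(0,0) S=142.1700 payoff=0.0000 vs cont=1.9197 → 1.9197 [wait]  ⇒ S*(0)=-

price = 1.9197
boundary = - - - - 103.2665 111.8592
tree:
1.9197
3.4542 0.4746
6.0866 0.9769 0.0000
10.4213 2.0109 0.0000 0.0000
17.1135 4.1394 0.0000 0.0000 0.0000
25.0461 8.5208 0.0000 0.0000 0.0000 0.0000
32.3694 17.1135 0.0000 0.0000 0.0000 0.0000 0.0000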